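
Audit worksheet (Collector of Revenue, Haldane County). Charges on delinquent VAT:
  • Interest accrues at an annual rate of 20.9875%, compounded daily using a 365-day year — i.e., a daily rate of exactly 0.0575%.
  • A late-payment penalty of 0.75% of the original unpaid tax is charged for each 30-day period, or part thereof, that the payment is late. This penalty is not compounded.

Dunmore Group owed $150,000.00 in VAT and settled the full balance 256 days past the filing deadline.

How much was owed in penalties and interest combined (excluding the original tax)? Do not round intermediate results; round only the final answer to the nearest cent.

$33,905.50

Penalty periods: ⌈256/30⌉ = 9; penalty = 9 × 0.75% × $150,000.00 = $10,125.00
Interest: $150,000.00 × ((1 + 0.000575)^256 − 1) = $150,000.00 × 0.15853665… = $23,780.4968…
Penalties + interest = $10,125.0000 + $23,780.4968… = $33,905.50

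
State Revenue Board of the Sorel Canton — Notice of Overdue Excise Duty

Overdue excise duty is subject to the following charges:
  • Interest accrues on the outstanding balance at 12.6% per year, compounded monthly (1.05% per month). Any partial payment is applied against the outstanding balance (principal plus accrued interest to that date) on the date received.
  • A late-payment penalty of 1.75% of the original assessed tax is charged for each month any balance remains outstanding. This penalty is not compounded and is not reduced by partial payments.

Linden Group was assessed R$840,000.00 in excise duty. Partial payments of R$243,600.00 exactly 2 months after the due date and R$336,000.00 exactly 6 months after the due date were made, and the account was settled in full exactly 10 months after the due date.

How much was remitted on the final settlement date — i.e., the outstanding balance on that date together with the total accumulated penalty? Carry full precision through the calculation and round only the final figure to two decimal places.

R$464,320.09

Balance at month 2: R$840,000.0000 × (1 + 0.0105)^2 = R$857,732.6100
After R$243,600.00 payment: R$857,732.6100 − R$243,600.00 = R$614,132.6100
Balance at month 6: R$614,132.6100 × (1 + 0.0105)^4 = R$640,335.2795…
After R$336,000.00 payment: R$640,335.2795… − R$336,000.00 = R$304,335.2795…
Balance at month 10: R$304,335.2795… × (1 + 0.0105)^4 = R$317,320.0920…
Penalty: 10 × 1.75% × R$840,000.00 = R$147,000.00
Final settlement = outstanding balance + penalty = R$317,320.0920… + R$147,000.00 = R$464,320.09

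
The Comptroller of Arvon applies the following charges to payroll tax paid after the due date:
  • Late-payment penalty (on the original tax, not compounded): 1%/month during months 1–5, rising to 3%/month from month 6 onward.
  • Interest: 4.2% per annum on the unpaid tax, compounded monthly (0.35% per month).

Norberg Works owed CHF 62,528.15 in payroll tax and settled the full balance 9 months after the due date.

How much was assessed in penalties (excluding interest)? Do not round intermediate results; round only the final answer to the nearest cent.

CHF 10,629.79

Penalty, months 1–5: 5 × 1% × CHF 62,528.15 = CHF 3,126.41…
Penalty, months 6–9: 4 × 3% × CHF 62,528.15 = CHF 7,503.38…
Total penalty = CHF 3,126.41… + CHF 7,503.38… = CHF 10,629.79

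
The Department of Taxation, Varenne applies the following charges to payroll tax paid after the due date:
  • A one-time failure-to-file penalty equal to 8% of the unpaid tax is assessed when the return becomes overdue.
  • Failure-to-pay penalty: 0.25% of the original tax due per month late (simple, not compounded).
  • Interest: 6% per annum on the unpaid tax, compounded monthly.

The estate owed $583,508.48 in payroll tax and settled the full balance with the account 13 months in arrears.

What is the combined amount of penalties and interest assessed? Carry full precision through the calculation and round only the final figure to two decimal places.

$104,731.72

Failure-to-file penalty: 8% × $583,508.48 = $46,680.68…
Failure-to-pay penalty: 13 × 0.25% × $583,508.48 = $18,964.03…
Interest (6%/yr ÷ 12 = 0.5%/month): $583,508.48 × ((1 + 0.005)^13 − 1) = $39,087.0163…
Penalties + interest = $65,644.7040 + $39,087.0163… = $104,731.72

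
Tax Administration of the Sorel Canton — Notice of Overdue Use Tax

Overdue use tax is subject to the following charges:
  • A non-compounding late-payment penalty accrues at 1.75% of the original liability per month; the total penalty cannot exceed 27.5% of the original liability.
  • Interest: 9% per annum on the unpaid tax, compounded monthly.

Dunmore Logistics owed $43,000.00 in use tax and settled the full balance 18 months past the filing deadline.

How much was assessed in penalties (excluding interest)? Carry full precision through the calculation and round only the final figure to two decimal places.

$11,825.00

Penalty (uncapped): 18 × 1.75% × $43,000.00 = $13,545.00; cap = 27.5% × $43,000.00 = $11,825.00 → penalty = $11,825.00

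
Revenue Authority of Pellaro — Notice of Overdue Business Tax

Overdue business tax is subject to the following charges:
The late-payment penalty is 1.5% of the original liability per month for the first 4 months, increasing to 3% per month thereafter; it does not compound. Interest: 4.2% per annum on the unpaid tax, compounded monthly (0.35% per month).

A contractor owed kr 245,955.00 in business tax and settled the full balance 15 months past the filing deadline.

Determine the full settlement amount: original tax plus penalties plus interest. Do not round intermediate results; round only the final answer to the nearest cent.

kr 355,111.30

Penalty, months 1–4: 4 × 1.5% × kr 245,955.00 = kr 14,757.30
Penalty, months 5–15: 11 × 3% × kr 245,955.00 = kr 81,165.15
Interest: kr 245,955.00 × ((1 + 0.0035)^15 − 1) = kr 245,955.00 × 0.0538060… = kr 13,233.8460…
Total = kr 245,955.00 + kr 95,922.4500 + kr 13,233.8460… = kr 355,111.30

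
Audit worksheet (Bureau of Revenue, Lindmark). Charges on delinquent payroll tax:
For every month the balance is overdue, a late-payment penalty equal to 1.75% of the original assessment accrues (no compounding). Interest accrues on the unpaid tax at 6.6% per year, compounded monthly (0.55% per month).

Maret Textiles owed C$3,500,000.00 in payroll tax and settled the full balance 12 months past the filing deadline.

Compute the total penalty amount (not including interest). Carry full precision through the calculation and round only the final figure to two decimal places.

C$735,000.00

Late-payment penalty = 1.75% × C$3,500,000.00 × 12 mo = C$735,000.00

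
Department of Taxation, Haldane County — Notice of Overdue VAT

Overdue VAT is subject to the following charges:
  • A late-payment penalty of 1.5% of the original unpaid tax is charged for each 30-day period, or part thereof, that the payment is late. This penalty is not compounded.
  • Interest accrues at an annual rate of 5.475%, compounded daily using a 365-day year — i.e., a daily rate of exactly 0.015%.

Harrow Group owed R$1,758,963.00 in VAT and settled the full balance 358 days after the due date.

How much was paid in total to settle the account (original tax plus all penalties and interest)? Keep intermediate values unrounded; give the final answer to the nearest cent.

R$2,172,607.34

Penalty periods: ⌈358/30⌉ = 12; penalty = 12 × 1.5% × R$1,758,963.00 = R$316,613.34
Interest: R$1,758,963.00 × ((1 + 0.00015)^358 − 1) = R$1,758,963.00 × 0.05516376… = R$97,031.0040…
Total = R$1,758,963.00 + R$316,613.3400 + R$97,031.0040… = R$2,172,607.34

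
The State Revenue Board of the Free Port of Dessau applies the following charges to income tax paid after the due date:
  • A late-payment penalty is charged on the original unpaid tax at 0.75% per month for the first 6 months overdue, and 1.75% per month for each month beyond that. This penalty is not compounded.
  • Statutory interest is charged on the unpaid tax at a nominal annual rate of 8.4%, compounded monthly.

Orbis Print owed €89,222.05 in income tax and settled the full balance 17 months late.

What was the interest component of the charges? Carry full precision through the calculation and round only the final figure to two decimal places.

€11,233.33

Interest (8.4%/yr ÷ 12 = 0.7%/month): €89,222.05 × ((1 + 0.007)^17 − 1) = €11,233.3291…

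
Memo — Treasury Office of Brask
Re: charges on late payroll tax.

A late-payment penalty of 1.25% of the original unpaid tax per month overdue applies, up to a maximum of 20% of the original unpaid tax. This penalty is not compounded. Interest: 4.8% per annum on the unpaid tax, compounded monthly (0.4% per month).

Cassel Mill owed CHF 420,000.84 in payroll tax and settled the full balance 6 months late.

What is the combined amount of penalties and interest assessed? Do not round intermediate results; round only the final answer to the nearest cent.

CHF 41,681.42

Penalty: 6 × 1.25% × CHF 420,000.84 = CHF 31,500.06… (below the 20% cap of CHF 84,000.17…)
Interest: CHF 420,000.84 × ((1 + 0.004)^6 − 1) = CHF 420,000.84 × 0.0242413… = CHF 10,181.3596…
Penalties + interest = CHF 31,500.0630 + CHF 10,181.3596… = CHF 41,681.42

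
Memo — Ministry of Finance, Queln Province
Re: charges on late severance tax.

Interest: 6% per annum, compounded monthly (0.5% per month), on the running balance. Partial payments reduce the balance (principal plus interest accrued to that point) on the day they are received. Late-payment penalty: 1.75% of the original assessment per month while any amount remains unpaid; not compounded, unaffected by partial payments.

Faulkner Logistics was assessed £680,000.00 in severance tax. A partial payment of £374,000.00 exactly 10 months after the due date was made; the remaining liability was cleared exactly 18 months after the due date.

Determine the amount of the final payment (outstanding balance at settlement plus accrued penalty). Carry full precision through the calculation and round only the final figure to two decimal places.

Balance at month 10: £680,000.0000 × (1 + 0.005)^10 = £714,775.2898…
After £374,000.00 payment: £714,775.2898… − £374,000.00 = £340,775.2898…
Balance at month 18: £340,775.2898… × (1 + 0.005)^8 = £354,647.2445…
Penalty: 18 × 1.75% × £680,000.00 = £214,200.00
Final settlement = outstanding balance + penalty = £354,647.2445… + £214,200.00 = £568,847.24

£568,847.24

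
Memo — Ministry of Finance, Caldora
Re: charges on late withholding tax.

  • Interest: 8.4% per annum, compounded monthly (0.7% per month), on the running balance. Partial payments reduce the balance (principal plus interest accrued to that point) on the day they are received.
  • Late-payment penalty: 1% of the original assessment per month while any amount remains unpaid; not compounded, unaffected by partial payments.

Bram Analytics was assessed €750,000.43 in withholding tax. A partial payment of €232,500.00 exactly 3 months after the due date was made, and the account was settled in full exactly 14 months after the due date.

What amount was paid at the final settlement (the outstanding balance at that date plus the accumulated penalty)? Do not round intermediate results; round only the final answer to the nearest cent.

€680,897.82

Balance at month 3: €750,000.4300 × (1 + 0.007)^3 = €765,860.9463…
After €232,500.00 payment: €765,860.9463… − €232,500.00 = €533,360.9463…
Balance at month 14: €533,360.9463… × (1 + 0.007)^11 = €575,897.7593…
Penalty: 14 × 1% × €750,000.43 = €105,000.06…
Final settlement = outstanding balance + penalty = €575,897.7593… + €105,000.06… = €680,897.82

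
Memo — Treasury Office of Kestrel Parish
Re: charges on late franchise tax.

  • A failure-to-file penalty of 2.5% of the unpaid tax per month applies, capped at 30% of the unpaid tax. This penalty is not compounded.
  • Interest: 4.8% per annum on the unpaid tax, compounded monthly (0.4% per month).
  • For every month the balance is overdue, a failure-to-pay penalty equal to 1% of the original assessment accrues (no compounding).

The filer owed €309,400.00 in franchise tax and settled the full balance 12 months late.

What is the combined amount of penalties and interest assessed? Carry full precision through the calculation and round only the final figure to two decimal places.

€145,130.32

Failure-to-file: 12 × 2.5% × €309,400.00 = €92,820.00, capped at 30% × €309,400.00 = €92,820.00
Failure-to-pay penalty = 1% × €309,400.00 × 12 mo = €37,128.00
Interest: €309,400.00 × ((1 + 0.004)^12 − 1) = €309,400.00 × 0.0490702… = €15,182.3222…
Penalties + interest = €129,948.0000 + €15,182.3222… = €145,130.32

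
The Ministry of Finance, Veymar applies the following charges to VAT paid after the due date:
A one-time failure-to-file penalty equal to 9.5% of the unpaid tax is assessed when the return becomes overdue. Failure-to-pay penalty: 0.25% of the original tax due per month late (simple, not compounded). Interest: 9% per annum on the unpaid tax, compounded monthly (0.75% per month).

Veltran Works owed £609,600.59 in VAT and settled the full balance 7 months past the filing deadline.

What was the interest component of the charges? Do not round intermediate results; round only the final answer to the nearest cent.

£32,733.19

Interest: £609,600.59 × ((1 + 0.0075)^7 − 1) = £609,600.59 × 0.0536961… = £32,733.1906…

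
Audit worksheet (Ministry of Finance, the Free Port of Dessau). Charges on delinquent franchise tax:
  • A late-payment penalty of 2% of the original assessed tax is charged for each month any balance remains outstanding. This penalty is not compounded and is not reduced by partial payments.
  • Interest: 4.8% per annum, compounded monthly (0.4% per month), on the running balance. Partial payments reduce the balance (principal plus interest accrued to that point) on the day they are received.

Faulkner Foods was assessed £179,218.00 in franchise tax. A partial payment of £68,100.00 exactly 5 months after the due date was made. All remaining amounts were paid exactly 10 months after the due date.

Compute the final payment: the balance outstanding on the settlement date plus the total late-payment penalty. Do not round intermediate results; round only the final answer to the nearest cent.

Balance at month 5: £179,218.0000 × (1 + 0.004)^5 = £182,831.1498…
After £68,100.00 payment: £182,831.1498… − £68,100.00 = £114,731.1498…
Balance at month 10: £114,731.1498… × (1 + 0.004)^5 = £117,044.2034…
Penalty: 10 × 2% × £179,218.00 = £35,843.60
Final settlement = outstanding balance + penalty = £117,044.2034… + £35,843.60 = £152,887.80

£152,887.80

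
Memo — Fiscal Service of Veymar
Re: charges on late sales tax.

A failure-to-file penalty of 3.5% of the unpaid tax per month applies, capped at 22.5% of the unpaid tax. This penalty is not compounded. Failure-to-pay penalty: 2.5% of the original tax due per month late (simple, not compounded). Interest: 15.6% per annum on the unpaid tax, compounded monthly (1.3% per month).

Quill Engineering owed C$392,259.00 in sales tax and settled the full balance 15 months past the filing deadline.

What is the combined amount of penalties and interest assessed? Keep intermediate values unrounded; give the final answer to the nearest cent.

C$319,214.40

Failure-to-file: 15 × 3.5% × C$392,259.00 = C$205,935.98…, capped at 22.5% × C$392,259.00 = C$88,258.28…
Failure-to-pay penalty = 2.5% × C$392,259.00 × 15 mo = C$147,097.13…
Interest: C$392,259.00 × ((1 + 0.013)^15 − 1) = C$392,259.00 × 0.2137848… = C$83,858.9963…
Penalties + interest = C$235,355.4000 + C$83,858.9963… = C$319,214.40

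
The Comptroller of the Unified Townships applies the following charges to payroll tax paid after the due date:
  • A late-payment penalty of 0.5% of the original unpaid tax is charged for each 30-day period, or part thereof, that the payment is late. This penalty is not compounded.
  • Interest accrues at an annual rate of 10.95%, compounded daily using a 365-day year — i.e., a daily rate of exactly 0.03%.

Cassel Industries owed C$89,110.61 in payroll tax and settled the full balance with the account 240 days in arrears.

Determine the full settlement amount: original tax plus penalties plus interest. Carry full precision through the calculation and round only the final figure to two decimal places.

Penalty periods: ⌈240/30⌉ = 8; penalty = 8 × 0.5% × C$89,110.61 = C$3,564.42…
Interest: C$89,110.61 × ((1 + 0.0003)^240 − 1) = C$89,110.61 × 0.07464374… = C$6,651.5492…
Total = C$89,110.61 + C$3,564.4244 + C$6,651.5492… = C$99,326.58

C$99,326.58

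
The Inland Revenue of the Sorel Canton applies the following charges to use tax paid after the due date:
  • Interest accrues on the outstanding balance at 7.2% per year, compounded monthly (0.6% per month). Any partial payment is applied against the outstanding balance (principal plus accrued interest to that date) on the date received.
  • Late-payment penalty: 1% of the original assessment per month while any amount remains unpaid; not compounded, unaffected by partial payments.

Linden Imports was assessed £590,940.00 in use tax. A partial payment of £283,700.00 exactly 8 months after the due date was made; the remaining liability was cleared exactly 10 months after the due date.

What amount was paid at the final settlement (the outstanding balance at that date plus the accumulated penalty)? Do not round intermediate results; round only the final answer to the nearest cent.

Balance at month 8: £590,940.0000 × (1 + 0.006)^8 = £619,907.9894…
After £283,700.00 payment: £619,907.9894… − £283,700.00 = £336,207.9894…
Balance at month 10: £336,207.9894… × (1 + 0.006)^2 = £340,254.5888…
Penalty: 10 × 1% × £590,940.00 = £59,094.00
Final settlement = outstanding balance + penalty = £340,254.5888… + £59,094.00 = £399,348.59

£399,348.59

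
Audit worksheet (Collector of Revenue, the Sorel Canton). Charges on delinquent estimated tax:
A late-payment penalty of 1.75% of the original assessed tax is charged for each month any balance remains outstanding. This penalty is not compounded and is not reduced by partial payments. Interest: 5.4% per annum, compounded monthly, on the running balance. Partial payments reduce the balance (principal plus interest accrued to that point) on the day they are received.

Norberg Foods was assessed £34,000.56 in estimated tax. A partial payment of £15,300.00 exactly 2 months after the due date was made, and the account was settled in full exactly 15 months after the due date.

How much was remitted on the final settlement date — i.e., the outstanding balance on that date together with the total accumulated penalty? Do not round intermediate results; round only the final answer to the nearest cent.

Monthly rate = 5.4% ÷ 12 = 0.45%
Balance at month 2: £34,000.5600 × (1 + 0.0045)^2 = £34,307.2536…
After £15,300.00 payment: £34,307.2536… − £15,300.00 = £19,007.2536…
Balance at month 15: £19,007.2536… × (1 + 0.0045)^13 = £20,149.7008…
Penalty: 15 × 1.75% × £34,000.56 = £8,925.15…
Final settlement = outstanding balance + penalty = £20,149.7008… + £8,925.15… = £29,074.85

£29,074.85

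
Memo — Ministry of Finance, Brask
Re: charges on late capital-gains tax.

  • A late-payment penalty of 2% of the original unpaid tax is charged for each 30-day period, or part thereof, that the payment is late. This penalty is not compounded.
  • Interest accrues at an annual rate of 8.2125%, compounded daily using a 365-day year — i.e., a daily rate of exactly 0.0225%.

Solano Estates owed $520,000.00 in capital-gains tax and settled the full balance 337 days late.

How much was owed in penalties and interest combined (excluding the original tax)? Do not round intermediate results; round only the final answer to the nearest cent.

Penalty periods: ⌈337/30⌉ = 12; penalty = 12 × 2% × $520,000.00 = $124,800.00
Interest: $520,000.00 × ((1 + 0.000225)^337 − 1) = $520,000.00 × 0.07876457… = $40,957.5771…
Penalties + interest = $124,800.0000 + $40,957.5771… = $165,757.58

$165,757.58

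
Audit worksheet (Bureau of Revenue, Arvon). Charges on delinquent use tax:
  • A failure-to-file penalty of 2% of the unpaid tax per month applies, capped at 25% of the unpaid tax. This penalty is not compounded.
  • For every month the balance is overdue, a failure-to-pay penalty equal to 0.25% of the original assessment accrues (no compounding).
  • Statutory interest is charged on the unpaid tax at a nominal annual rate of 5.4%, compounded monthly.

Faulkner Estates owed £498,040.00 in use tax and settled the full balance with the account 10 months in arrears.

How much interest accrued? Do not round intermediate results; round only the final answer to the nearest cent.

£22,871.13

Interest (5.4%/yr ÷ 12 = 0.45%/month): £498,040.00 × ((1 + 0.0045)^10 − 1) = £22,871.1281…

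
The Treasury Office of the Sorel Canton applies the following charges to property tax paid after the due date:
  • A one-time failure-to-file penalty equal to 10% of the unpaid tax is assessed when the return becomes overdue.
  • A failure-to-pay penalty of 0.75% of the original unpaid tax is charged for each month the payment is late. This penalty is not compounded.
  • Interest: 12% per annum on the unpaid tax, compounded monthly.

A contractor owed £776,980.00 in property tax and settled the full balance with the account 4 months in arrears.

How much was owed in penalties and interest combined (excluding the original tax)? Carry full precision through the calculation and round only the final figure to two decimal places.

Failure-to-file penalty: 10% × £776,980.00 = £77,698.00
Failure-to-pay penalty: 4 × 0.75% × £776,980.00 = £23,309.40
Interest (12%/yr ÷ 12 = 1%/month): £776,980.00 × ((1 + 0.01)^4 − 1) = £31,548.5037…
Penalties + interest = £101,007.4000 + £31,548.5037… = £132,555.90

£132,555.90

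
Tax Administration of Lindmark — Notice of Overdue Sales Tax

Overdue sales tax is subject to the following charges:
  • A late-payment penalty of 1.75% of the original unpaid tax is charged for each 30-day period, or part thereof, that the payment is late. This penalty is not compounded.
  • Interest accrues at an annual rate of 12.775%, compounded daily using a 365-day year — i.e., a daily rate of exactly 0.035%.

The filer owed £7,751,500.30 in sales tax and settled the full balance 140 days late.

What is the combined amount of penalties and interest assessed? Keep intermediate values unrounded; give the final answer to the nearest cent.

Penalty periods: ⌈140/30⌉ = 5; penalty = 5 × 1.75% × £7,751,500.30 = £678,256.28…
Interest: £7,751,500.30 × ((1 + 0.00035)^140 − 1) = £7,751,500.30 × 0.05021135… = £389,213.2732…
Penalties + interest = £678,256.2763… + £389,213.2732… = £1,067,469.55

£1,067,469.55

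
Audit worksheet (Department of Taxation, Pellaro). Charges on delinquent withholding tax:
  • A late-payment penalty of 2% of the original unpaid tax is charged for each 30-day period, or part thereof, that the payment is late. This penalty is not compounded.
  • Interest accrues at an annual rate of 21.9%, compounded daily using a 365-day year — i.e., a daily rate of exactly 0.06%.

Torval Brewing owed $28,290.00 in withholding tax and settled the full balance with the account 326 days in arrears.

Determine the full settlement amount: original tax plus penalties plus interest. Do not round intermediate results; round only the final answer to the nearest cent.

$40,623.56

Penalty periods: ⌈326/30⌉ = 11; penalty = 11 × 2% × $28,290.00 = $6,223.80
Interest: $28,290.00 × ((1 + 0.0006)^326 − 1) = $28,290.00 × 0.21596907… = $6,109.7649…
Total = $28,290.00 + $6,223.8000 + $6,109.7649… = $40,623.56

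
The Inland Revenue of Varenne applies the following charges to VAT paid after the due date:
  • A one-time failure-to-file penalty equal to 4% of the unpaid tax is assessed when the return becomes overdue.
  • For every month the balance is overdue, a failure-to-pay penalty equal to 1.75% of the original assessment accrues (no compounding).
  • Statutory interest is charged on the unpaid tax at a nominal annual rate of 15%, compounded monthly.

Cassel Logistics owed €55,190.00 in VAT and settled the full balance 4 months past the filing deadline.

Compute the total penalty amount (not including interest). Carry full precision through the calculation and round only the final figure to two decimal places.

Failure-to-file penalty: 4% × €55,190.00 = €2,207.60
Failure-to-pay penalty = 1.75% × €55,190.00 × 4 mo = €3,863.30
Total penalty = €2,207.60 + €3,863.30 = €6,070.90

€6,070.90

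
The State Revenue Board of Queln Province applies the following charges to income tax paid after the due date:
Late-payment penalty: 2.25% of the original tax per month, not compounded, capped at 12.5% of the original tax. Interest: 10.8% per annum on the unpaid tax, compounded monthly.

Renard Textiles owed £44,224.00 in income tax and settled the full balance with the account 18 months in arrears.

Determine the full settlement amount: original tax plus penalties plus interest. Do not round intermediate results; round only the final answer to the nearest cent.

£57,491.57

Penalty (uncapped): 18 × 2.25% × £44,224.00 = £17,910.72; cap = 12.5% × £44,224.00 = £5,528.00 → penalty = £5,528.00
Interest (10.8%/yr ÷ 12 = 0.9%/month): £44,224.00 × ((1 + 0.009)^18 − 1) = £7,739.5740…
Total = £44,224.00 + £5,528.0000 + £7,739.5740… = £57,491.57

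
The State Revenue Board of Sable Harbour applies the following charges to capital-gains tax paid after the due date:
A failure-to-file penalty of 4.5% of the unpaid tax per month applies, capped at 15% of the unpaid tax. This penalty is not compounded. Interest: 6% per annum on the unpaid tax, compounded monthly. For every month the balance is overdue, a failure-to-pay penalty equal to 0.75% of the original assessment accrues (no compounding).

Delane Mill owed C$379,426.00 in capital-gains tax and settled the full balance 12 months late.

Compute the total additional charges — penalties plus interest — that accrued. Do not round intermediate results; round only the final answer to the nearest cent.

C$114,464.41

Failure-to-file: 12 × 4.5% × C$379,426.00 = C$204,890.04, capped at 15% × C$379,426.00 = C$56,913.90
Failure-to-pay penalty = 0.75% × C$379,426.00 × 12 mo = C$34,148.34
Interest (6%/yr ÷ 12 = 0.5%/month): C$379,426.00 × ((1 + 0.005)^12 − 1) = C$23,402.1654…
Penalties + interest = C$91,062.2400 + C$23,402.1654… = C$114,464.41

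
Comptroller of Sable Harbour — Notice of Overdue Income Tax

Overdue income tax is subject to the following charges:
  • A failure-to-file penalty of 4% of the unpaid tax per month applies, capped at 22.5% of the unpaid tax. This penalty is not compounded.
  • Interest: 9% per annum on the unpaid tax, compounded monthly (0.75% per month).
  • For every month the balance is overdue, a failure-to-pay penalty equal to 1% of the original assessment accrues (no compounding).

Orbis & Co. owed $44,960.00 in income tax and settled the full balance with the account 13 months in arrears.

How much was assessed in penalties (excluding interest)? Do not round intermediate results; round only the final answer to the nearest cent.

Failure-to-file: 13 × 4% × $44,960.00 = $23,379.20, capped at 22.5% × $44,960.00 = $10,116.00
Failure-to-pay penalty: 13 × 1% × $44,960.00 = $5,844.80
Total penalty = $10,116.00 + $5,844.80 = $15,960.80

$15,960.80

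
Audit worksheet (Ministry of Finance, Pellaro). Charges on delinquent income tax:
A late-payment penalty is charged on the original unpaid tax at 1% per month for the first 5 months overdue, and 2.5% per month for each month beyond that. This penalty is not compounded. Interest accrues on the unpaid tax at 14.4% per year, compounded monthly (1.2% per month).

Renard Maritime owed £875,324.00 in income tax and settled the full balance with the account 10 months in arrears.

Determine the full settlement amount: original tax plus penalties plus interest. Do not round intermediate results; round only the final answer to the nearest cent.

Penalty, months 1–5: 5 × 1% × £875,324.00 = £43,766.20
Penalty, months 6–10: 5 × 2.5% × £875,324.00 = £109,415.50
Interest: £875,324.00 × ((1 + 0.012)^10 − 1) = £875,324.00 × 0.1266918… = £110,896.3538…
Total = £875,324.00 + £153,181.7000 + £110,896.3538… = £1,139,402.05

£1,139,402.05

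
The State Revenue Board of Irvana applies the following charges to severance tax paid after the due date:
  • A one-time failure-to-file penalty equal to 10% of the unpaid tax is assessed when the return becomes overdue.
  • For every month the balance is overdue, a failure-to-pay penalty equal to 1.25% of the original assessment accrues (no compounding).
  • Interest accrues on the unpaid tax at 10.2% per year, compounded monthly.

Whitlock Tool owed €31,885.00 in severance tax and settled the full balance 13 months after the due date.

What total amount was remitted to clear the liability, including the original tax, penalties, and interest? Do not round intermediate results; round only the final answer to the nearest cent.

€43,963.51

Failure-to-file penalty: 10% × €31,885.00 = €3,188.50
Failure-to-pay penalty: 13 × 1.25% × €31,885.00 = €5,181.31…
Interest (10.2%/yr ÷ 12 = 0.85%/month): €31,885.00 × ((1 + 0.0085)^13 − 1) = €3,708.7015…
Total = €31,885.00 + €8,369.8125 + €3,708.7015… = €43,963.51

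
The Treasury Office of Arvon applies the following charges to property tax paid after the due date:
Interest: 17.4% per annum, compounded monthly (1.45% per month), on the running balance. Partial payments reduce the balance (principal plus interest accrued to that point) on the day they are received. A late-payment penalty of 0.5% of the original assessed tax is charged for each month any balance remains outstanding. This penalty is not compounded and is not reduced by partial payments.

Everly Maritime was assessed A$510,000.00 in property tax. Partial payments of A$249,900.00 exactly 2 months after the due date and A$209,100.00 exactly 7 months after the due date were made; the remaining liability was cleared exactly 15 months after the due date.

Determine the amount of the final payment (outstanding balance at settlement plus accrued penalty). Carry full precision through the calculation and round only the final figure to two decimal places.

Balance at month 2: A$510,000.0000 × (1 + 0.0145)^2 = A$524,897.2275
After A$249,900.00 payment: A$524,897.2275 − A$249,900.00 = A$274,997.2275
Balance at month 7: A$274,997.2275 × (1 + 0.0145)^5 = A$295,521.1528…
After A$209,100.00 payment: A$295,521.1528… − A$209,100.00 = A$86,421.1528…
Balance at month 15: A$86,421.1528… × (1 + 0.0145)^8 = A$96,969.7924…
Penalty: 15 × 0.5% × A$510,000.00 = A$38,250.00
Final settlement = outstanding balance + penalty = A$96,969.7924… + A$38,250.00 = A$135,219.79

A$135,219.79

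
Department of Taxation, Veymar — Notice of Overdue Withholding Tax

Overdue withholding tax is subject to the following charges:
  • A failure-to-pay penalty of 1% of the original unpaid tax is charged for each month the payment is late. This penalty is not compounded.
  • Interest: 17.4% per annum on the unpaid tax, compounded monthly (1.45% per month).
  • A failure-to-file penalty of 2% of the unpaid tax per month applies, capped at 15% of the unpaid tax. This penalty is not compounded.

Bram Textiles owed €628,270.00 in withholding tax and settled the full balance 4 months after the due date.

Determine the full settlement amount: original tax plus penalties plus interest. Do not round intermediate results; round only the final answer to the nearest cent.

€740,902.31

Failure-to-file: 4 × 2% × €628,270.00 = €50,261.60 (under the 15% cap)
Failure-to-pay penalty = 1% × €628,270.00 × 4 mo = €25,130.80
Interest: €628,270.00 × ((1 + 0.0145)^4 − 1) = €628,270.00 × 0.0592737… = €37,239.9118…
Total = €628,270.00 + €75,392.4000 + €37,239.9118… = €740,902.31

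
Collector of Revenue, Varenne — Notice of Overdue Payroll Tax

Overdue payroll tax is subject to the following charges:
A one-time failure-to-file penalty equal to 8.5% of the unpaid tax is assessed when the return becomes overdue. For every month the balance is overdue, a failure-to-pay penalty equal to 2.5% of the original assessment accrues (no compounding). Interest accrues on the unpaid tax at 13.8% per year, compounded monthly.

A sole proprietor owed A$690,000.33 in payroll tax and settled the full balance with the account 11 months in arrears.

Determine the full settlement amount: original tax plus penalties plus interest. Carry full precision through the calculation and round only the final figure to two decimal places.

Failure-to-file penalty: 8.5% × A$690,000.33 = A$58,650.03…
Failure-to-pay penalty = 2.5% × A$690,000.33 × 11 mo = A$189,750.09…
Interest (13.8%/yr ÷ 12 = 1.15%/month): A$690,000.33 × ((1 + 0.0115)^11 − 1) = A$92,481.1307…
Total = A$690,000.33 + A$248,400.1188 + A$92,481.1307… = A$1,030,881.58

A$1,030,881.58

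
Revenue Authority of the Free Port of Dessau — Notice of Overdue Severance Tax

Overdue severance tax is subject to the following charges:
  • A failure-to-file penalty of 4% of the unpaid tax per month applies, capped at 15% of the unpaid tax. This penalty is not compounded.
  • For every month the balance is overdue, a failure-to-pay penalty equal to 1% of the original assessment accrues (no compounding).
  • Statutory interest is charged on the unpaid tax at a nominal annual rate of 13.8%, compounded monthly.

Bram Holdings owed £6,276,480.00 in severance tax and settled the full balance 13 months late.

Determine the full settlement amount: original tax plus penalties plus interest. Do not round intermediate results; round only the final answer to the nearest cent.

Failure-to-file: 13 × 4% × £6,276,480.00 = £3,263,769.60, capped at 15% × £6,276,480.00 = £941,472.00
Failure-to-pay penalty = 1% × £6,276,480.00 × 13 mo = £815,942.40
Interest (13.8%/yr ÷ 12 = 1.15%/month): £6,276,480.00 × ((1 + 0.0115)^13 − 1) = £1,005,889.0113…
Total = £6,276,480.00 + £1,757,414.4000 + £1,005,889.0113… = £9,039,783.41

£9,039,783.41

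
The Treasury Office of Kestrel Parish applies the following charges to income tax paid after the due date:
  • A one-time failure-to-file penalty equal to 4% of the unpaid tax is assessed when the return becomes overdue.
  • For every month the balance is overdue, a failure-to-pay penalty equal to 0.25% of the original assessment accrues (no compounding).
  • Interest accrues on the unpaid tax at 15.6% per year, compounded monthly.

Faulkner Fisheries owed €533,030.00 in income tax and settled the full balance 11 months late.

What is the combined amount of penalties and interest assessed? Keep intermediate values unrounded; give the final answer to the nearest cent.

Failure-to-file penalty: 4% × €533,030.00 = €21,321.20
Failure-to-pay penalty: 11 × 0.25% × €533,030.00 = €14,658.33…
Interest (15.6%/yr ÷ 12 = 1.3%/month): €533,030.00 × ((1 + 0.013)^11 − 1) = €81,376.1464…
Penalties + interest = €35,979.5250 + €81,376.1464… = €117,355.67

€117,355.67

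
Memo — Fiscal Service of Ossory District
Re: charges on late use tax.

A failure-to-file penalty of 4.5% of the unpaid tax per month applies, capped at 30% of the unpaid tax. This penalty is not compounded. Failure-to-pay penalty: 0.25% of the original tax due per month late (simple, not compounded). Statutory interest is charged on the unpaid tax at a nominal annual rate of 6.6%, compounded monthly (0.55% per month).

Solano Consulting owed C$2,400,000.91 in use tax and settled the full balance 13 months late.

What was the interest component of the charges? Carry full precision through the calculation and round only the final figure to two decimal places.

C$177,378.65

Interest: C$2,400,000.91 × ((1 + 0.0055)^13 − 1) = C$2,400,000.91 × 0.0739077… = C$177,378.6530…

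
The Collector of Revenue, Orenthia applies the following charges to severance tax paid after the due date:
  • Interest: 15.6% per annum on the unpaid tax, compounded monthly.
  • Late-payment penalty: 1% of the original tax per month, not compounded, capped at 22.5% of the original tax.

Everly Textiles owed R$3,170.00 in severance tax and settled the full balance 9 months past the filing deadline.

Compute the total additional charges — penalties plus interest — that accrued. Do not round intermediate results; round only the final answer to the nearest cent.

Penalty: 9 × 1% × R$3,170.00 = R$285.30 (below the 22.5% cap of R$713.25)
Interest (15.6%/yr ÷ 12 = 1.3%/month): R$3,170.00 × ((1 + 0.013)^9 − 1) = R$390.7729…
Penalties + interest = R$285.3000 + R$390.7729… = R$676.07

R$676.07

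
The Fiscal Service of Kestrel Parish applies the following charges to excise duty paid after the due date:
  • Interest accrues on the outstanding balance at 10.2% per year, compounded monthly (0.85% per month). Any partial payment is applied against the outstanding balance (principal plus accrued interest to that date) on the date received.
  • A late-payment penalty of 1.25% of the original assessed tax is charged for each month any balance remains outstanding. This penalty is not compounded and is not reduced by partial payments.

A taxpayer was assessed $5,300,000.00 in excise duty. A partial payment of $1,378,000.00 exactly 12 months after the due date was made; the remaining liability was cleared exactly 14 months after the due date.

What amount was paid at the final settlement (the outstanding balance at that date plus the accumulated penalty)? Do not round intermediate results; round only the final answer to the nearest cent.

$5,492,733.56

Balance at month 12: $5,300,000.0000 × (1 + 0.0085)^12 = $5,866,603.0027…
After $1,378,000.00 payment: $5,866,603.0027… − $1,378,000.00 = $4,488,603.0027…
Balance at month 14: $4,488,603.0027… × (1 + 0.0085)^2 = $4,565,233.5553…
Penalty: 14 × 1.25% × $5,300,000.00 = $927,500.00
Final settlement = outstanding balance + penalty = $4,565,233.5553… + $927,500.00 = $5,492,733.56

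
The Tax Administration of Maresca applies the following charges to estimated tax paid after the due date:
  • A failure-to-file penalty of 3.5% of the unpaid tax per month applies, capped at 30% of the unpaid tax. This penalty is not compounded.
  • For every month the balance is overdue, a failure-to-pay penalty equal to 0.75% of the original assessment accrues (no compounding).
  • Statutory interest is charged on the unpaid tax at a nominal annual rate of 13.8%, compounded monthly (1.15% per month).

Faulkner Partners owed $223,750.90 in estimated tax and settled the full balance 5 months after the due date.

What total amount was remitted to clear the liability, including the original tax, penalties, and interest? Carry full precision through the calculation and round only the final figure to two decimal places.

$284,462.98

Failure-to-file: 5 × 3.5% × $223,750.90 = $39,156.41… (under the 30% cap)
Failure-to-pay penalty: 5 × 0.75% × $223,750.90 = $8,390.66…
Interest: $223,750.90 × ((1 + 0.0115)^5 − 1) = $223,750.90 × 0.0588378… = $13,165.0099…
Total = $223,750.90 + $47,547.0663… + $13,165.0099… = $284,462.98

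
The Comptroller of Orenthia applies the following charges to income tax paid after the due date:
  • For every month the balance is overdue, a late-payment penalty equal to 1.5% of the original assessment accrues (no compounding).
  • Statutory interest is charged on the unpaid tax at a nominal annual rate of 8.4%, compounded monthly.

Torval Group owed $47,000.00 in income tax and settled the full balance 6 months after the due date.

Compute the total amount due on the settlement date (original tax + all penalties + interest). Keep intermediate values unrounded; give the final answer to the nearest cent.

Late-payment penalty: 6 × 1.5% × $47,000.00 = $4,230.00
Interest (8.4%/yr ÷ 12 = 0.7%/month): $47,000.00 × ((1 + 0.007)^6 − 1) = $2,008.8691…
Total = $47,000.00 + $4,230.0000 + $2,008.8691… = $53,238.87

$53,238.87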